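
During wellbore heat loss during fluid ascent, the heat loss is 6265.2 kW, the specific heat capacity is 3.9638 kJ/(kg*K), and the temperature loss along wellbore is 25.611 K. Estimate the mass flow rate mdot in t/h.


mdot = Q_loss / (cp * dT)
mdot = 6265.2 / (3.9638 * 25.611)
mdot = 61.71584 kg/s
Convert: 61.71584 kg/s * 3.6 = 222.18 t/h
mdot = 222.18 t/h


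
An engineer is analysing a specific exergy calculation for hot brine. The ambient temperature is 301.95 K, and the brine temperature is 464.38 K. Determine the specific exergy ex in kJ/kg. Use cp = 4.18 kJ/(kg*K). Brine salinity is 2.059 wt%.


ex = cp * ((T_b - T_0) - T_0 * ln(T_b/T_0))
ex = 4.18 * ((464.38 - 301.95) - 301.95 * ln(464.38/301.95))
ex = 135.67 kJ/kg


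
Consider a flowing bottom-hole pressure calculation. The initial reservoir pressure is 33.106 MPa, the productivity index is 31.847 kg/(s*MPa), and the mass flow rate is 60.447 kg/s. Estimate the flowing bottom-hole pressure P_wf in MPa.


P_wf = P_i - mdot / PI
P_wf = 33.106 - 60.447 / 31.847
P_wf = 31.208 MPa


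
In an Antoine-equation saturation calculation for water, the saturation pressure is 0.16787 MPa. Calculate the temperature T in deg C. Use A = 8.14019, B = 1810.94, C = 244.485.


T = B / (A - log10(P_sat * 760 / 0.101325)) - C
T = 1810.94 / (8.14019 - log10(0.16787 * 760 / 0.101325)) - 244.485
T = 114.82 deg C


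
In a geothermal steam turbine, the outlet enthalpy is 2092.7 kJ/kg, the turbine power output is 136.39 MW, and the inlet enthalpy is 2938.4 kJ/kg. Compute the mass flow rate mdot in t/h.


mdot = P * 1000 / (h_in - h_out)
mdot = 136.39 * 1000 / (2938.4 - 2092.7)
mdot = 161.2747 kg/s
Convert: 161.2747 kg/s * 3.6 = 580.59 t/h
mdot = 580.59 t/h


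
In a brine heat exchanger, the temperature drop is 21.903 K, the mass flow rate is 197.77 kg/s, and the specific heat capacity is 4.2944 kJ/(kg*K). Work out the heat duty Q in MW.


Q = mdot * cp * dT / 1000
Q = 197.77 * 4.2944 * 21.903 / 1000
Q = 18.602 MW


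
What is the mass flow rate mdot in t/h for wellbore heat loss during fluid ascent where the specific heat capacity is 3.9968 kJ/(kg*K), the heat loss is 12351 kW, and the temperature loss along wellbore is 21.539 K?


mdot = Q_loss / (cp * dT)
mdot = 12351 / (3.9968 * 21.539)
mdot = 143.4710 kg/s
Convert: 143.4710 kg/s * 3.6 = 516.50 t/h
mdot = 516.50 t/h


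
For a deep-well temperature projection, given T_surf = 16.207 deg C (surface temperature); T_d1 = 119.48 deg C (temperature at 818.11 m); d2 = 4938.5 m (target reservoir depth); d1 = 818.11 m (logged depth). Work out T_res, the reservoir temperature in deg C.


Step 1: grad = (T_d1 - T_surf)/d1 * 1000 = (119.48 - 16.207)/818.11 * 1000 = 126.2336 deg C/km
Step 2: T_res = T_surf + grad*d2/1000 = 16.207 + 126.2336*4938.5/1000 = 639.61 deg C
T_res = 639.61 deg C


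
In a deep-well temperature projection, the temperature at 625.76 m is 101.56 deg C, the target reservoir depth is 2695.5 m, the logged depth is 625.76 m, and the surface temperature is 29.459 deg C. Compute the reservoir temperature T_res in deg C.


Step 1: grad = (T_d1 - T_surf)/d1 * 1000 = (101.56 - 29.459)/625.76 * 1000 = 115.2215 deg C/km
Step 2: T_res = T_surf + grad*d2/1000 = 29.459 + 115.2215*2695.5/1000 = 340.04 deg C
T_res = 340.04 deg C


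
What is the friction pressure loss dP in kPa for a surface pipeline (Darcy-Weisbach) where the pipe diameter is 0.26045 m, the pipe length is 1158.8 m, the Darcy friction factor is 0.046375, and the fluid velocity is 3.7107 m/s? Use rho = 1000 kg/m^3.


dP = f * (L/D) * (rho*vel^2/2) / 1000
dP = 0.046375 * (1158.8/0.26045) * (1000*3.7107^2/2) / 1000
dP = 1420.5 kPa


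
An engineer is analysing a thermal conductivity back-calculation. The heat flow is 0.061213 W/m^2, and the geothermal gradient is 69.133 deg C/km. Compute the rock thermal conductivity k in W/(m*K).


k = q / (grad / 1000)
k = 0.061213 / (69.133 / 1000)
k = 0.88544 W/(m*K)


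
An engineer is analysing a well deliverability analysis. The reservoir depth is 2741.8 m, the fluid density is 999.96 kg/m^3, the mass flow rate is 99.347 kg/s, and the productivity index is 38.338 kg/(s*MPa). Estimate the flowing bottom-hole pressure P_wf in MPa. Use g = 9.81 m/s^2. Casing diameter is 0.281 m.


Step 1: P_i = rho*g*h/1e6 = 999.96*9.81*2741.8/1e6 = 26.89598 MPa
Step 2: P_wf = P_i - mdot/PI = 26.89598 - 99.347/38.338 = 24.305 MPa
P_wf = 24.305 MPa


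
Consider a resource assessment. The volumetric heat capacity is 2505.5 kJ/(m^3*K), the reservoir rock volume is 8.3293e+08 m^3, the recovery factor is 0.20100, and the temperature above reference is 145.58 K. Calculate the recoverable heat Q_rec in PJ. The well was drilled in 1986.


Step 1: Q_s = Vr*rhoc*dT/1e12 = 8.3293e+08*2505.5*145.58/1e12 = 303.8118 PJ
Step 2: Q_rec = Q_s * RF = 303.8118 * 0.201 = 61.066 PJ
Q_rec = 61.066 PJ


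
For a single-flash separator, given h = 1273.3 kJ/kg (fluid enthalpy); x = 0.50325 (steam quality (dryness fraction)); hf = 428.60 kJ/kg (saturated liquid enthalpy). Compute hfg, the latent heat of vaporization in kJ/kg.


hfg = (h - hf) / x
hfg = (1273.3 - 428.60) / 0.50325
hfg = 1678.5 kJ/kg


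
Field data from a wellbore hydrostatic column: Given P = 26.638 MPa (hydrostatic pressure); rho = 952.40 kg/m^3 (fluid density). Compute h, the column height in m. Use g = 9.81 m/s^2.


h = P * 1e6 / (g * rho)
h = 26.638 * 1e6 / (9.81 * 952.40)
h = 2851.1 m


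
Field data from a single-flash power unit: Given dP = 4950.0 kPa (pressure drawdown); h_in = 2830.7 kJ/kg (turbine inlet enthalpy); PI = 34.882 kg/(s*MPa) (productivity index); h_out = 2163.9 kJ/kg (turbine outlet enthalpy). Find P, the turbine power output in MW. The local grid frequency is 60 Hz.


Step 1: mdot = PI * dP / 1000 = 34.882 * 4950.0 / 1000 = 172.6659 kg/s
Step 2: P = mdot*(h_in - h_out)/1000 = 172.6659*(2830.7 - 2163.9)/1000 = 115.13 MW
P = 115.13 MW


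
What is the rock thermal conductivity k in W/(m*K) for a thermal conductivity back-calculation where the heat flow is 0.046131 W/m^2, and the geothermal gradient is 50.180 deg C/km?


k = q / (grad / 1000)
k = 0.046131 / (50.180 / 1000)
k = 0.91931 W/(m*K)


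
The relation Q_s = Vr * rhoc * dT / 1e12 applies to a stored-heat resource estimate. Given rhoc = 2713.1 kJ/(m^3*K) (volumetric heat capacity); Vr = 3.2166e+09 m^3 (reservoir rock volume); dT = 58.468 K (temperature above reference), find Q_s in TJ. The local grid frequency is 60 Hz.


Q_s = Vr * rhoc * dT / 1e12
Q_s = 3.2166e+09 * 2713.1 * 58.468 / 1e12
Q_s = 510.2477 PJ
Convert: 510.2477 PJ * 1000.0 = 5.1025e+05 TJ
Q_s = 5.1025e+05 TJ


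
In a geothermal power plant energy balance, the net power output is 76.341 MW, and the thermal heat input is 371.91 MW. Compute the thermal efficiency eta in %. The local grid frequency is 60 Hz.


eta = W_net / Q_in * 100
eta = 76.341 / 371.91 * 100
eta = 20.527 %


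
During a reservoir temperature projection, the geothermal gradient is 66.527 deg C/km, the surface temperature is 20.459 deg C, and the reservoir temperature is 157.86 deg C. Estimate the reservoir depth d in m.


d = (T_res - T_surf) / grad * 1000
d = (157.86 - 20.459) / 66.527 * 1000
d = 2065.3 m


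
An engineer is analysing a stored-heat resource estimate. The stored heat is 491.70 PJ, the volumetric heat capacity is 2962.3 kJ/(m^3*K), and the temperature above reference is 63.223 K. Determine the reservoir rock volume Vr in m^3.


Vr = Q_s * 1e12 / (rhoc * dT)
Vr = 491.70 * 1e12 / (2962.3 * 63.223)
Vr = 2.6254e+09 m^3


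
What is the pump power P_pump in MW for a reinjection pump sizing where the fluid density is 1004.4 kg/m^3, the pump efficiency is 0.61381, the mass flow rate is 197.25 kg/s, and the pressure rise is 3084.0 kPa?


P_pump = mdot * dP / (rho * eta)
P_pump = 197.25 * 3084.0 / (1004.4 * 0.61381)
P_pump = 986.7127 kW
Convert: 986.7127 kW * 0.001 = 0.98671 MW
P_pump = 0.98671 MW


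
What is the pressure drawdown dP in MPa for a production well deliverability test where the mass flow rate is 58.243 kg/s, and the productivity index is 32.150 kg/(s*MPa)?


dP = mdot * 1000 / PI
dP = 58.243 * 1000 / 32.150
dP = 1811.602 kPa
Convert: 1811.602 kPa * 0.001 = 1.8116 MPa
dP = 1.8116 MPa


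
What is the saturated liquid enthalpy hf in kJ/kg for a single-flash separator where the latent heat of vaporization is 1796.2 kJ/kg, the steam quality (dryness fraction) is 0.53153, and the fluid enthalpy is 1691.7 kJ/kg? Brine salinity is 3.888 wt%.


hf = h - x * hfg
hf = 1691.7 - 0.53153 * 1796.2
hf = 736.97 kJ/kg


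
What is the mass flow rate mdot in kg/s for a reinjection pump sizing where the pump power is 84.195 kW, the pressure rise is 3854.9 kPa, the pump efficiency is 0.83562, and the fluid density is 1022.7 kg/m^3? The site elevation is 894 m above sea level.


mdot = P_pump * rho * eta / dP
mdot = 84.195 * 1022.7 * 0.83562 / 3854.9
mdot = 18.665 kg/s


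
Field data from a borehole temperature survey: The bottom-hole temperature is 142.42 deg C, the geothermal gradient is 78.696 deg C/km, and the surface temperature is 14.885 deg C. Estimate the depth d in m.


d = (T_d - T_surf) / grad * 1000
d = (142.42 - 14.885) / 78.696 * 1000
d = 1620.6 m


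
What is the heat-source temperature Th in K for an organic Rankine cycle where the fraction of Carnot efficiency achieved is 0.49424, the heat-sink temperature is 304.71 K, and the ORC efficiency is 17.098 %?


Th = Tc / (1 - (eta_orc/100)/f)
Th = 304.71 / (1 - (17.098/100)/0.49424)
Th = 465.88 K


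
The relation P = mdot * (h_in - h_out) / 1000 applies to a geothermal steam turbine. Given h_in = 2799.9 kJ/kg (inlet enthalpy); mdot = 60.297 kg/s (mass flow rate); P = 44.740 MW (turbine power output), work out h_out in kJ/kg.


h_out = h_in - P * 1000 / mdot
h_out = 2799.9 - 44.740 * 1000 / 60.297
h_out = 2057.9 kJ/kg


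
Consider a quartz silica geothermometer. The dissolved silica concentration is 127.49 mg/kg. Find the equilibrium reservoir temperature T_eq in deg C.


T_eq = 1309 / (5.19 - log10(SiO2)) - 273.15
T_eq = 1309 / (5.19 - log10(127.49)) - 273.15
T_eq = 151.23 deg C


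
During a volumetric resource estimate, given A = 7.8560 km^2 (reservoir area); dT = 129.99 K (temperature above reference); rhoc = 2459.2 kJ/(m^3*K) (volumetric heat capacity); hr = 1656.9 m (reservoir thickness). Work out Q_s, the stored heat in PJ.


Step 1: Vr = A*1e6*hr = 7.856*1e6*1656.9 = 1.301661e+10 m^3
Step 2: Q_s = Vr*rhoc*dT/1e12 = 1.301661e+10*2459.2*129.99/1e12 = 4161.0 PJ
Q_s = 4161.0 PJ


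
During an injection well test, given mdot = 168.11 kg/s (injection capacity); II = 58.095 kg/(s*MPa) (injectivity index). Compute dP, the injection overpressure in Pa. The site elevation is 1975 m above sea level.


dP = mdot * 1000 / II
dP = 168.11 * 1000 / 58.095
dP = 2893.709 kPa
Convert: 2893.709 kPa * 1000.0 = 2.8937e+06 Pa
dP = 2.8937e+06 Pa


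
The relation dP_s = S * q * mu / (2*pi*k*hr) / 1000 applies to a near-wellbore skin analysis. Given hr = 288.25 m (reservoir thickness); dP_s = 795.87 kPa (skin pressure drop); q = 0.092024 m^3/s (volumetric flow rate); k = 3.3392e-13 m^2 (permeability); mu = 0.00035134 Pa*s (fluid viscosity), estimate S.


S = dP_s * 1000 * 2*pi*k*hr / (q*mu)
S = 795.87 * 1000 * 2*pi*3.3392e-13*288.25 / (0.092024*0.00035134)
S = 14.887


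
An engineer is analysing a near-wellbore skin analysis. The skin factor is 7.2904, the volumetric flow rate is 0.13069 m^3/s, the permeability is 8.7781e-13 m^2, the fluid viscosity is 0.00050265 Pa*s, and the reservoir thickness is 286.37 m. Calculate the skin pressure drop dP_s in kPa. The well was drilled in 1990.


dP_s = S * q * mu / (2*pi*k*hr) / 1000
dP_s = 7.2904 * 0.13069 * 0.00050265 / (2*pi*8.7781e-13*286.37) / 1000
dP_s = 303.22 kPa


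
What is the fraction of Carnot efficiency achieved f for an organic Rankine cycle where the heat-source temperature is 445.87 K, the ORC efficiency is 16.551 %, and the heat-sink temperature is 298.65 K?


f = (eta_orc/100) / (1 - Tc/Th)
f = (16.551/100) / (1 - 298.65/445.87)
f = 0.50126


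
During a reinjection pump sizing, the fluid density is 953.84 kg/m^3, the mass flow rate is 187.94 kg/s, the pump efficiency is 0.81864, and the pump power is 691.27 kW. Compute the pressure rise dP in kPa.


dP = P_pump * rho * eta / mdot
dP = 691.27 * 953.84 * 0.81864 / 187.94
dP = 2872.1 kPa


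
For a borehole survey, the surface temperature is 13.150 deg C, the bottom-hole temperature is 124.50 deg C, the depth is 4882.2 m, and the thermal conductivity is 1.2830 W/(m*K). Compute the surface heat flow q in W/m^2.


Step 1: grad = (T_d - T_surf)/d * 1000 = (124.5 - 13.15)/4882.2 * 1000 = 22.80734 deg C/km
Step 2: q = k * grad / 1000 = 1.283 * 22.80734 / 1000 = 0.029262 W/m^2
q = 0.029262 W/m^2


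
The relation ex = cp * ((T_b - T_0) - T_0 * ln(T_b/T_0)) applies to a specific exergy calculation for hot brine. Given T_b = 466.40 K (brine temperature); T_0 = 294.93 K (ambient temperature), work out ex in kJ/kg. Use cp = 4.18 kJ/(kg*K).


ex = cp * ((T_b - T_0) - T_0 * ln(T_b/T_0))
ex = 4.18 * ((466.40 - 294.93) - 294.93 * ln(466.40/294.93))
ex = 151.74 kJ/kg


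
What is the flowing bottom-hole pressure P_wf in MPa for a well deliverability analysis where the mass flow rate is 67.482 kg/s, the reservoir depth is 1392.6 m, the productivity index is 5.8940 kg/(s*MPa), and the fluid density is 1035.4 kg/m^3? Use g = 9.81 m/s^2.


Step 1: P_i = rho*g*h/1e6 = 1035.4*9.81*1392.6/1e6 = 14.14502 MPa
Step 2: P_wf = P_i - mdot/PI = 14.14502 - 67.482/5.894 = 2.6957 MPa
P_wf = 2.6957 MPa


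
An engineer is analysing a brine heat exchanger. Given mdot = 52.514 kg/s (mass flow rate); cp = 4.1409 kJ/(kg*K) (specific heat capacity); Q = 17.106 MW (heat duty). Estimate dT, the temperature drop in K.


dT = Q * 1000 / (mdot * cp)
dT = 17.106 * 1000 / (52.514 * 4.1409)
dT = 78.664 K


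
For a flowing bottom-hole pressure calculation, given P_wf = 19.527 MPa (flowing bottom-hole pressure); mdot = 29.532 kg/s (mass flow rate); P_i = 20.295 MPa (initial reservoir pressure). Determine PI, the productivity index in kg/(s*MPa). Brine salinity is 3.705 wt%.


PI = mdot / (P_i - P_wf)
PI = 29.532 / (20.295 - 19.527)
PI = 38.453 kg/(s*MPa)


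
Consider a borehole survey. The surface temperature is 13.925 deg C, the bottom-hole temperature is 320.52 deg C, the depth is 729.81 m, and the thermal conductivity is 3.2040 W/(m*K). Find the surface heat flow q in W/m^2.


Step 1: grad = (T_d - T_surf)/d * 1000 = (320.52 - 13.925)/729.81 * 1000 = 420.1025 deg C/km
Step 2: q = k * grad / 1000 = 3.204 * 420.1025 / 1000 = 1.3460 W/m^2
q = 1.3460 W/m^2


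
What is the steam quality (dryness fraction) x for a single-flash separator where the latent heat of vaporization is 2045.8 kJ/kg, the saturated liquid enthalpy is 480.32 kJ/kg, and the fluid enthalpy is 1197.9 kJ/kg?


x = (h - hf) / hfg
x = (1197.9 - 480.32) / 2045.8
x = 0.35076


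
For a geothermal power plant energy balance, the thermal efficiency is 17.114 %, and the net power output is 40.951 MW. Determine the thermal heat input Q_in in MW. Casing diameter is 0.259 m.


Q_in = W_net / (eta / 100)
Q_in = 40.951 / (17.114 / 100)
Q_in = 239.28 MW


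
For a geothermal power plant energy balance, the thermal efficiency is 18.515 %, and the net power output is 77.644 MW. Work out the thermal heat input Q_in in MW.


Q_in = W_net / (eta / 100)
Q_in = 77.644 / (18.515 / 100)
Q_in = 419.36 MW


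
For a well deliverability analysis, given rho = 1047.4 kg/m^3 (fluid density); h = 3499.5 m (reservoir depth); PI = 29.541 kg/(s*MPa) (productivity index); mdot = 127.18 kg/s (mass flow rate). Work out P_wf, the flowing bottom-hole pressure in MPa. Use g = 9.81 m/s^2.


Step 1: P_i = rho*g*h/1e6 = 1047.4*9.81*3499.5/1e6 = 35.95734 MPa
Step 2: P_wf = P_i - mdot/PI = 35.95734 - 127.18/29.541 = 31.652 MPa
P_wf = 31.652 MPa


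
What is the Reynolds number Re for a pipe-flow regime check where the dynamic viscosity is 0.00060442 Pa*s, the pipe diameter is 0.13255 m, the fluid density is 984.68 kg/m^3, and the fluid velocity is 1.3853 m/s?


Re = rho * vel * D / mu
Re = 984.68 * 1.3853 * 0.13255 / 0.00060442
Re = 2.9914e+05


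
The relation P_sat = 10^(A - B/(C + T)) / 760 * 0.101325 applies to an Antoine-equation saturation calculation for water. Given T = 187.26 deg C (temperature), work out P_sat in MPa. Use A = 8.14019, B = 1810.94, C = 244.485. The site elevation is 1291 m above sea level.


P_sat = 10^(A - B/(C + T)) / 760 * 0.101325
P_sat = 10^(8.14019 - 1810.94/(244.485 + 187.26)) / 760 * 0.101325
P_sat = 1.1766 MPa


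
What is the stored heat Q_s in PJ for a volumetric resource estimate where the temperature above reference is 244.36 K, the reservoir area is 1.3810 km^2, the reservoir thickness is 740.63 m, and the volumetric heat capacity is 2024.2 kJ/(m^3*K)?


Step 1: Vr = A*1e6*hr = 1.381*1e6*740.63 = 1.022810e+09 m^3
Step 2: Q_s = Vr*rhoc*dT/1e12 = 1.022810e+09*2024.2*244.36/1e12 = 505.92 PJ
Q_s = 505.92 PJ


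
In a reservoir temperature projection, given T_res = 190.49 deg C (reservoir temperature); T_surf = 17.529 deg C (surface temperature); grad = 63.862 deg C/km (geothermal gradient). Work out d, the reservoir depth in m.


d = (T_res - T_surf) / grad * 1000
d = (190.49 - 17.529) / 63.862 * 1000
d = 2708.4 m


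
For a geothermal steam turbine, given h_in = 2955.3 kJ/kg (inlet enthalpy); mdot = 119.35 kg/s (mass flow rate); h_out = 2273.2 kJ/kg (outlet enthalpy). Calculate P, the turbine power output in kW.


P = mdot * (h_in - h_out) / 1000
P = 119.35 * (2955.3 - 2273.2) / 1000
P = 81.40864 MW
Convert: 81.40864 MW * 1000.0 = 81409 kW
P = 81409 kW


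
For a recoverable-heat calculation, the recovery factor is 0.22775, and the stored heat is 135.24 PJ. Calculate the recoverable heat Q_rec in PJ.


Q_rec = Q_s * RF
Q_rec = 135.24 * 0.22775
Q_rec = 30.801 PJ


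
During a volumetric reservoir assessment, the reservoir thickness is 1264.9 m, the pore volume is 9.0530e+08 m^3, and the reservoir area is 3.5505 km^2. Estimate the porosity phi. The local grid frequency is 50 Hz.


phi = Vp / (A * 1e6 * hr)
phi = 9.0530e+08 / (3.5505 * 1e6 * 1264.9)
phi = 0.20158


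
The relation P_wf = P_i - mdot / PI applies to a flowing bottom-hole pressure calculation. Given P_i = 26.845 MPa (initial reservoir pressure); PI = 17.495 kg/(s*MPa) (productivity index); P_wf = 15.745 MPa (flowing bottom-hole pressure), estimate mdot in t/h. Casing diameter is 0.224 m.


mdot = (P_i - P_wf) * PI
mdot = (26.845 - 15.745) * 17.495
mdot = 194.1945 kg/s
Convert: 194.1945 kg/s * 3.6 = 699.10 t/h
mdot = 699.10 t/h


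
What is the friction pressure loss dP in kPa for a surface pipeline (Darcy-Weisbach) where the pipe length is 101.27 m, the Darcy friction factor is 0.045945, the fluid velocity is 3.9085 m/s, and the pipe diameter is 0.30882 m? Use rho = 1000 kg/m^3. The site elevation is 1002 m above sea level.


dP = f * (L/D) * (rho*vel^2/2) / 1000
dP = 0.045945 * (101.27/0.30882) * (1000*3.9085^2/2) / 1000
dP = 115.08 kPa


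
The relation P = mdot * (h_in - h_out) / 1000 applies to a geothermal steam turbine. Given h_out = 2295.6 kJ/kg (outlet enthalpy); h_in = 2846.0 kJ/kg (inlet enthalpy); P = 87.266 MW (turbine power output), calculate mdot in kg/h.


mdot = P * 1000 / (h_in - h_out)
mdot = 87.266 * 1000 / (2846.0 - 2295.6)
mdot = 158.5501 kg/s
Convert: 158.5501 kg/s * 3600.0 = 5.7078e+05 kg/h
mdot = 5.7078e+05 kg/h


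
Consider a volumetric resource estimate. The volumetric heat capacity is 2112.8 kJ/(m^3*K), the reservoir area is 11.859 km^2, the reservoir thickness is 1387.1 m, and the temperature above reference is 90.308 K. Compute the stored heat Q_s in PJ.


Step 1: Vr = A*1e6*hr = 11.859*1e6*1387.1 = 1.644962e+10 m^3
Step 2: Q_s = Vr*rhoc*dT/1e12 = 1.644962e+10*2112.8*90.308/1e12 = 3138.6 PJ
Q_s = 3138.6 PJ


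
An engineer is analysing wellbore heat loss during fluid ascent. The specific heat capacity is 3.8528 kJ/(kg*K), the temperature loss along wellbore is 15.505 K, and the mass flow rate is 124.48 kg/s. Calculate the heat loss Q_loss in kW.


Q_loss = mdot * cp * dT
Q_loss = 124.48 * 3.8528 * 15.505
Q_loss = 7436.1 kW


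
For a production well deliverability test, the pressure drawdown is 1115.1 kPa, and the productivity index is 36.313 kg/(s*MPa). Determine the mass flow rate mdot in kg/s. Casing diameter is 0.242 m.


mdot = PI * dP / 1000
mdot = 36.313 * 1115.1 / 1000
mdot = 40.493 kg/s


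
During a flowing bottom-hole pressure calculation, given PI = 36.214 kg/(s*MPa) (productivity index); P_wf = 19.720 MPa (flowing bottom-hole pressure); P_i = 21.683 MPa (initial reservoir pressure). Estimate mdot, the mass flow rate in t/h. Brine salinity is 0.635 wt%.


mdot = (P_i - P_wf) * PI
mdot = (21.683 - 19.720) * 36.214
mdot = 71.08808 kg/s
Convert: 71.08808 kg/s * 3.6 = 255.92 t/h
mdot = 255.92 t/h


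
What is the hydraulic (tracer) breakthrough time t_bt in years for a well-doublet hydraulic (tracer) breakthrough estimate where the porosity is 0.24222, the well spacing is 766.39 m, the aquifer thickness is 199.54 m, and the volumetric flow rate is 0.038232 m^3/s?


t_bt = pi * hr * phi * L^2 / (3 * Qv) / (365.25*86400)
t_bt = pi * 199.54 * 0.24222 * 766.39^2 / (3 * 0.038232) / (365.25*86400)
t_bt = 24.640 years


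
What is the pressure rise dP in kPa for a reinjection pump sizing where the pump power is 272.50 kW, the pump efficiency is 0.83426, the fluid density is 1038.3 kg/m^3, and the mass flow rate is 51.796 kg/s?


dP = P_pump * rho * eta / mdot
dP = 272.50 * 1038.3 * 0.83426 / 51.796
dP = 4557.2 kPa


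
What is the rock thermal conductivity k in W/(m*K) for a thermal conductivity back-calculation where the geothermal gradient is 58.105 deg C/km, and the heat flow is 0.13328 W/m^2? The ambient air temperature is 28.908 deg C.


k = q / (grad / 1000)
k = 0.13328 / (58.105 / 1000)
k = 2.2938 W/(m*K)


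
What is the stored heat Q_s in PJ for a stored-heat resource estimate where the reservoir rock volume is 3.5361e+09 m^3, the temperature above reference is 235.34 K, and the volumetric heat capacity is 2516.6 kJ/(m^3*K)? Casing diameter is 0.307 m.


Q_s = Vr * rhoc * dT / 1e12
Q_s = 3.5361e+09 * 2516.6 * 235.34 / 1e12
Q_s = 2094.3 PJ


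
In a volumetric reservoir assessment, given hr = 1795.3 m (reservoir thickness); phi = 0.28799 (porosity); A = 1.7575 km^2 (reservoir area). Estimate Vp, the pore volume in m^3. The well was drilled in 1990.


Vp = A * 1e6 * hr * phi
Vp = 1.7575 * 1e6 * 1795.3 * 0.28799
Vp = 9.0868e+08 m^3


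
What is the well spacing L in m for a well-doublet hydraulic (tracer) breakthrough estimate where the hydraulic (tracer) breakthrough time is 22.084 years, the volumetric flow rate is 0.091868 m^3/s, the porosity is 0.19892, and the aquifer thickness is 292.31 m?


L = sqrt(t_bt*365.25*86400*3*Qv / (pi*hr*phi))
L = sqrt(22.084*365.25*86400*3*0.091868 / (pi*292.31*0.19892))
L = 1025.4 m


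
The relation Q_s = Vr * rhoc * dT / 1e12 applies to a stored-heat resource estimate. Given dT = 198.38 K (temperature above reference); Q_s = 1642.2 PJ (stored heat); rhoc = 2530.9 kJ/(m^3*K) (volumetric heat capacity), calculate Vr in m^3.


Vr = Q_s * 1e12 / (rhoc * dT)
Vr = 1642.2 * 1e12 / (2530.9 * 198.38)
Vr = 3.2708e+09 m^3


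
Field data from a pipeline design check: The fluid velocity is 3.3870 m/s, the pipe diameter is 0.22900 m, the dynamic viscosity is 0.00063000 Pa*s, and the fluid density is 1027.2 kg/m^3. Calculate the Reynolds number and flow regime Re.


Step 1: Re = rho*vel*D/mu = 1027.2*3.387*0.229/0.00063 = 1.2646e+06
Step 2: Re = 1.2646e+06 > 4000, so flow is turbulent.
Re = 1.2646e+06 (turbulent)


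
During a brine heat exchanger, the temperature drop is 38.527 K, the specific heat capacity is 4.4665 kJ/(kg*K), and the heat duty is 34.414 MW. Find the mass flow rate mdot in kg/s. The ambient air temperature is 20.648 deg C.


mdot = Q * 1000 / (cp * dT)
mdot = 34.414 * 1000 / (4.4665 * 38.527)
mdot = 199.99 kg/s


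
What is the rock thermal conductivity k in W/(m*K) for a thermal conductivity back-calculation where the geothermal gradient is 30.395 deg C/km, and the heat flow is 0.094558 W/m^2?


k = q / (grad / 1000)
k = 0.094558 / (30.395 / 1000)
k = 3.1110 W/(m*K)


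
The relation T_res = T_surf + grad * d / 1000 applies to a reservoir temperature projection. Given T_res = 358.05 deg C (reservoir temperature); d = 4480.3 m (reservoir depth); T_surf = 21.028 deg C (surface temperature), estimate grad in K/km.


grad = (T_res - T_surf) / d * 1000
grad = (358.05 - 21.028) / 4480.3 * 1000
grad = 75.22309 deg C/km
Convert: 75.22309 deg C/km * 1.0 = 75.223 K/km
grad = 75.223 K/km


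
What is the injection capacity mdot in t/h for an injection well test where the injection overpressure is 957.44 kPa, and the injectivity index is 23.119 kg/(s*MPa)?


mdot = II * dP / 1000
mdot = 23.119 * 957.44 / 1000
mdot = 22.13506 kg/s
Convert: 22.13506 kg/s * 3.6 = 79.686 t/h
mdot = 79.686 t/h


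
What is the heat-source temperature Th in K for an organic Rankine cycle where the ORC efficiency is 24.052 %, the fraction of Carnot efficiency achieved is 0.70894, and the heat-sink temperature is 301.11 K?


Th = Tc / (1 - (eta_orc/100)/f)
Th = 301.11 / (1 - (24.052/100)/0.70894)
Th = 455.72 K


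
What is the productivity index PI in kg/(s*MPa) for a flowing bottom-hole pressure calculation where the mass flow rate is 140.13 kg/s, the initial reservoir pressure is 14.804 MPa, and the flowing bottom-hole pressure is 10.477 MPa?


PI = mdot / (P_i - P_wf)
PI = 140.13 / (14.804 - 10.477)
PI = 32.385 kg/(s*MPa)


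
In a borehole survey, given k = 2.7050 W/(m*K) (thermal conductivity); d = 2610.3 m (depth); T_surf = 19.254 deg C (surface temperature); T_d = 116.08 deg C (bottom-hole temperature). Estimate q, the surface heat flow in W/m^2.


Step 1: grad = (T_d - T_surf)/d * 1000 = (116.08 - 19.254)/2610.3 * 1000 = 37.09382 deg C/km
Step 2: q = k * grad / 1000 = 2.705 * 37.09382 / 1000 = 0.10034 W/m^2
q = 0.10034 W/m^2


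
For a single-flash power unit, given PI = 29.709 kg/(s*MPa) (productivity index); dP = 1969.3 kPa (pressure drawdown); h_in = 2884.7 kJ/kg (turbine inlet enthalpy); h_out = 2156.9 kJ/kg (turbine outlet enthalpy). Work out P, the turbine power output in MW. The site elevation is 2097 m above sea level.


Step 1: mdot = PI * dP / 1000 = 29.709 * 1969.3 / 1000 = 58.50593 kg/s
Step 2: P = mdot*(h_in - h_out)/1000 = 58.50593*(2884.7 - 2156.9)/1000 = 42.581 MW
P = 42.581 MW


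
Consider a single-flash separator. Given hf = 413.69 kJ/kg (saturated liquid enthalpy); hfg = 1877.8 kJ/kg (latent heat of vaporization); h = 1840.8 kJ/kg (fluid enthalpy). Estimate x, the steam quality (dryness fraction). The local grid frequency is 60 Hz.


x = (h - hf) / hfg
x = (1840.8 - 413.69) / 1877.8
x = 0.75999


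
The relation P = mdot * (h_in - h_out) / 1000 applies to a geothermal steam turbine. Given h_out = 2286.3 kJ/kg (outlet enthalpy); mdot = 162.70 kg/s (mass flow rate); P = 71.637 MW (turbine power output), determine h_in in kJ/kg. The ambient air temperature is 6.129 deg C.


h_in = h_out + P * 1000 / mdot
h_in = 2286.3 + 71.637 * 1000 / 162.70
h_in = 2726.6 kJ/kg


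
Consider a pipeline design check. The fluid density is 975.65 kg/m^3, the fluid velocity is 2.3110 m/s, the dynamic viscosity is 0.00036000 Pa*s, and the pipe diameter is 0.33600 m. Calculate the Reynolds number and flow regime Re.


Step 1: Re = rho*vel*D/mu = 975.65*2.311*0.336/0.00036 = 2.1044e+06
Step 2: Re = 2.1044e+06 > 4000, so flow is turbulent.
Re = 2.1044e+06 (turbulent)


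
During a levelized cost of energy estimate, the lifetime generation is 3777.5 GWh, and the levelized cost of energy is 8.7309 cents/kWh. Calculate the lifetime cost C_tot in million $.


C_tot = LCOE / 100 * E_tot
C_tot = 8.7309 / 100 * 3777.5
C_tot = 329.81 million $


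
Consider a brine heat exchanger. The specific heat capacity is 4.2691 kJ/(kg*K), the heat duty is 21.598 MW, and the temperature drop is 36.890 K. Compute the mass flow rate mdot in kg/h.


mdot = Q * 1000 / (cp * dT)
mdot = 21.598 * 1000 / (4.2691 * 36.890)
mdot = 137.1414 kg/s
Convert: 137.1414 kg/s * 3600.0 = 4.9371e+05 kg/h
mdot = 4.9371e+05 kg/h


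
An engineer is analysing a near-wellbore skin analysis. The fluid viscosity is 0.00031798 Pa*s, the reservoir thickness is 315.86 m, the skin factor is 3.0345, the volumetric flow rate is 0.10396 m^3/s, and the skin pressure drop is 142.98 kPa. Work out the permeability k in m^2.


k = S*q*mu / (2*pi*dP_s*1000*hr)
k = 3.0345*0.10396*0.00031798 / (2*pi*142.98*1000*315.86)
k = 3.5351e-13 m^2


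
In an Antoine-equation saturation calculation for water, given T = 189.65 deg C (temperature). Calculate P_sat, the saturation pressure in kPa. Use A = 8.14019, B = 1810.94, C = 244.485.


P_sat = 10^(A - B/(C + T)) / 760 * 0.101325
P_sat = 10^(8.14019 - 1810.94/(244.485 + 189.65)) / 760 * 0.101325
P_sat = 1.240846 MPa
Convert: 1.240846 MPa * 1000.0 = 1240.8 kPa
P_sat = 1240.8 kPa


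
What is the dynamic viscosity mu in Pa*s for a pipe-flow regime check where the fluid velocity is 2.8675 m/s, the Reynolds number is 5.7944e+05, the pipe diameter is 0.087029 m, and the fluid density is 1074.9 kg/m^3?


mu = rho * vel * D / Re
mu = 1074.9 * 2.8675 * 0.087029 / 5.7944e+05
mu = 0.00046294 Pa*s


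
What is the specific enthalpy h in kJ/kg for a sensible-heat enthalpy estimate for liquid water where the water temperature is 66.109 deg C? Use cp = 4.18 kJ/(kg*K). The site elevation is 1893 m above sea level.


h = cp * T
h = 4.18 * 66.109
h = 276.34 kJ/kg


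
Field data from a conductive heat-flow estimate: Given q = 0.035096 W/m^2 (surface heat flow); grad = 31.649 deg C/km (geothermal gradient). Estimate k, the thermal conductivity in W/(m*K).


k = q * 1000 / grad
k = 0.035096 * 1000 / 31.649
k = 1.1089 W/(m*K)


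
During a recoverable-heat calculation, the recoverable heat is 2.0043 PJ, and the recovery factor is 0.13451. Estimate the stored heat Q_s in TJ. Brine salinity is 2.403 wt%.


Q_s = Q_rec / RF
Q_s = 2.0043 / 0.13451
Q_s = 14.90075 PJ
Convert: 14.90075 PJ * 1000.0 = 14901 TJ
Q_s = 14901 TJ


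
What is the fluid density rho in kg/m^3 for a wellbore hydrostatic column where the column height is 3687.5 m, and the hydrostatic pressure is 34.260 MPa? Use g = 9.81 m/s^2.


rho = P * 1e6 / (g * h)
rho = 34.260 * 1e6 / (9.81 * 3687.5)
rho = 947.08 kg/m^3


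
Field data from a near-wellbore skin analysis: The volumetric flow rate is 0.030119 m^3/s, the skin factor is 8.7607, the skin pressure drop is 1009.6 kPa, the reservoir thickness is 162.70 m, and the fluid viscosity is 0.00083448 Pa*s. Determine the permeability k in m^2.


k = S*q*mu / (2*pi*dP_s*1000*hr)
k = 8.7607*0.030119*0.00083448 / (2*pi*1009.6*1000*162.70)
k = 2.1334e-13 m^2


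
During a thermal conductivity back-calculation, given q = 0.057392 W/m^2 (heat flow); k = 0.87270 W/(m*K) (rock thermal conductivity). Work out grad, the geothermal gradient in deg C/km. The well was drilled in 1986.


grad = q / k * 1000
grad = 0.057392 / 0.87270 * 1000
grad = 65.764 deg C/km


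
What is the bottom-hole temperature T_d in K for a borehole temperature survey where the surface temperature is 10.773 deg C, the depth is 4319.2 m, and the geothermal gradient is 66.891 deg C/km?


T_d = T_surf + grad * d / 1000
T_d = 10.773 + 66.891 * 4319.2 / 1000
T_d = 299.6886 deg C
Convert to K: 299.6886 + 273.15 = 572.84 K
T_d = 572.84 K


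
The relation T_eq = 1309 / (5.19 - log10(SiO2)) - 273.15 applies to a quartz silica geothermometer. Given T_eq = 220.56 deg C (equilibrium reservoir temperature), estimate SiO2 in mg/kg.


SiO2 = 10^(5.19 - 1309/(T_eq + 273.15))
SiO2 = 10^(5.19 - 1309/(220.56 + 273.15))
SiO2 = 345.66 mg/kg


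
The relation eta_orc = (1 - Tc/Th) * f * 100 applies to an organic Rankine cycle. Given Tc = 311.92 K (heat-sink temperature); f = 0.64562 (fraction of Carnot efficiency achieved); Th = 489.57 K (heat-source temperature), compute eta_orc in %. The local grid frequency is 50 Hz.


eta_orc = (1 - Tc/Th) * f * 100
eta_orc = (1 - 311.92/489.57) * 0.64562 * 100
eta_orc = 23.428 %


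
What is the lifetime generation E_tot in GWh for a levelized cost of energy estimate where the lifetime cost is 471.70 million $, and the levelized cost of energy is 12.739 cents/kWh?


E_tot = C_tot / LCOE * 100
E_tot = 471.70 / 12.739 * 100
E_tot = 3702.8 GWh


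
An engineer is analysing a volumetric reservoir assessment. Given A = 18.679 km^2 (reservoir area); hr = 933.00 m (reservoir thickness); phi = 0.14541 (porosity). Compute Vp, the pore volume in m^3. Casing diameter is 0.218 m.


Vp = A * 1e6 * hr * phi
Vp = 18.679 * 1e6 * 933.00 * 0.14541
Vp = 2.5341e+09 m^3


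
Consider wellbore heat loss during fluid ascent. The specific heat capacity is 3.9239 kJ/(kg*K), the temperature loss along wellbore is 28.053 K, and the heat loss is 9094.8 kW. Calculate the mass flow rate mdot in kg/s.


mdot = Q_loss / (cp * dT)
mdot = 9094.8 / (3.9239 * 28.053)
mdot = 82.622 kg/s


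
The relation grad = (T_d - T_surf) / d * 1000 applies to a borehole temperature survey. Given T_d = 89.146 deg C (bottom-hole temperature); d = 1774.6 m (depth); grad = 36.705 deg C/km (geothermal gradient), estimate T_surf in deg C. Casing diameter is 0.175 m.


T_surf = T_d - grad * d / 1000
T_surf = 89.146 - 36.705 * 1774.6 / 1000
T_surf = 24.009 deg C


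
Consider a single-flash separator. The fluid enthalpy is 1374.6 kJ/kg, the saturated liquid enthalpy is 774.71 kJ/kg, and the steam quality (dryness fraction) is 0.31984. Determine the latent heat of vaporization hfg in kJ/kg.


hfg = (h - hf) / x
hfg = (1374.6 - 774.71) / 0.31984
hfg = 1875.6 kJ/kg


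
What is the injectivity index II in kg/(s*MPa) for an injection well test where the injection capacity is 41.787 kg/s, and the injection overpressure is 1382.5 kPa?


II = mdot * 1000 / dP
II = 41.787 * 1000 / 1382.5
II = 30.226 kg/(s*MPa)


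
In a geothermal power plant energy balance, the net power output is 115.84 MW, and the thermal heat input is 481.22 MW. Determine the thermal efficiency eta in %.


eta = W_net / Q_in * 100
eta = 115.84 / 481.22 * 100
eta = 24.072 %


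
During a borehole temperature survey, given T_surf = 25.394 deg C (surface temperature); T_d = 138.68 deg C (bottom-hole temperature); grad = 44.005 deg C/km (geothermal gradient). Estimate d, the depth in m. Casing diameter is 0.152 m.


d = (T_d - T_surf) / grad * 1000
d = (138.68 - 25.394) / 44.005 * 1000
d = 2574.4 m


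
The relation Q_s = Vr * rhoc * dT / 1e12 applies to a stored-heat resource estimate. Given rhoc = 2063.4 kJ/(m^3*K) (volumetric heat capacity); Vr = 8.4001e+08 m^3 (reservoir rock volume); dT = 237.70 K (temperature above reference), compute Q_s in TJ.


Q_s = Vr * rhoc * dT / 1e12
Q_s = 8.4001e+08 * 2063.4 * 237.70 / 1e12
Q_s = 411.9999 PJ
Convert: 411.9999 PJ * 1000.0 = 4.1200e+05 TJ
Q_s = 4.1200e+05 TJ


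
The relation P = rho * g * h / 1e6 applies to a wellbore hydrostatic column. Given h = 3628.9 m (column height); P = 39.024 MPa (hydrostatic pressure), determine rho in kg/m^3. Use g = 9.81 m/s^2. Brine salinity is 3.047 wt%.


rho = P * 1e6 / (g * h)
rho = 39.024 * 1e6 / (9.81 * 3628.9)
rho = 1096.2 kg/m^3


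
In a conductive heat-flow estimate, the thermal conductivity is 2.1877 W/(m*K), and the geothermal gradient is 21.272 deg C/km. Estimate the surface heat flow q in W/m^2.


q = k * grad / 1000
q = 2.1877 * 21.272 / 1000
q = 0.046537 W/m^2


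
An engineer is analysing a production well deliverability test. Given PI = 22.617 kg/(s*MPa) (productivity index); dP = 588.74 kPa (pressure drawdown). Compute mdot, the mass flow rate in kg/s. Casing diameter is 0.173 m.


mdot = PI * dP / 1000
mdot = 22.617 * 588.74 / 1000
mdot = 13.316 kg/s


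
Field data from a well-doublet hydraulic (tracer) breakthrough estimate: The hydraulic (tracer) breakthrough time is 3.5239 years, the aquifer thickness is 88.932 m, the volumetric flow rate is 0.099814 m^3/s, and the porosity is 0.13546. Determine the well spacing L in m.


L = sqrt(t_bt*365.25*86400*3*Qv / (pi*hr*phi))
L = sqrt(3.5239*365.25*86400*3*0.099814 / (pi*88.932*0.13546))
L = 938.02 m


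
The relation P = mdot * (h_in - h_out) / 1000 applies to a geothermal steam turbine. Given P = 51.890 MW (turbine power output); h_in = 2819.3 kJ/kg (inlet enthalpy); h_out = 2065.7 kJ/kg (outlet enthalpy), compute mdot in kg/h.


mdot = P * 1000 / (h_in - h_out)
mdot = 51.890 * 1000 / (2819.3 - 2065.7)
mdot = 68.85616 kg/s
Convert: 68.85616 kg/s * 3600.0 = 2.4788e+05 kg/h
mdot = 2.4788e+05 kg/h


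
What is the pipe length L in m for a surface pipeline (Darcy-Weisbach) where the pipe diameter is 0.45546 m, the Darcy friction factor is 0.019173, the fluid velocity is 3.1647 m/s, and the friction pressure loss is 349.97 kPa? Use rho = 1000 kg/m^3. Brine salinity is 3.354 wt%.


L = dP*1000*D / (f*rho*vel^2/2)
L = 349.97*1000*0.45546 / (0.019173*1000*3.1647^2/2)
L = 1660.2 m


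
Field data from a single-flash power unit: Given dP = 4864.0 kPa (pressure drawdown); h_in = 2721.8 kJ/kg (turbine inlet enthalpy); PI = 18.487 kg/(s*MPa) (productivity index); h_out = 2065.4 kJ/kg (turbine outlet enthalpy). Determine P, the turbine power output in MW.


Step 1: mdot = PI * dP / 1000 = 18.487 * 4864.0 / 1000 = 89.92077 kg/s
Step 2: P = mdot*(h_in - h_out)/1000 = 89.92077*(2721.8 - 2065.4)/1000 = 59.024 MW
P = 59.024 MW


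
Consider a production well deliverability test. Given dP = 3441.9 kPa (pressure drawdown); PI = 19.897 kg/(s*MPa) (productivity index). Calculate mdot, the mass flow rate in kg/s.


mdot = PI * dP / 1000
mdot = 19.897 * 3441.9 / 1000
mdot = 68.483 kg/s


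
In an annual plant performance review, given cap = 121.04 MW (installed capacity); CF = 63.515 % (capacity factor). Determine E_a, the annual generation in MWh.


E_a = CF / 100 * cap * 8760
E_a = 63.515 / 100 * 121.04 * 8760
E_a = 6.7346e+05 MWh


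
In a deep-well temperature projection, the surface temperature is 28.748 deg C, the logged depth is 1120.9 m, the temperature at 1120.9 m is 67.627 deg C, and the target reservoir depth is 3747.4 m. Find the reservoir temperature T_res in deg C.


Step 1: grad = (T_d1 - T_surf)/d1 * 1000 = (67.627 - 28.748)/1120.9 * 1000 = 34.68552 deg C/km
Step 2: T_res = T_surf + grad*d2/1000 = 28.748 + 34.68552*3747.4/1000 = 158.73 deg C
T_res = 158.73 deg C


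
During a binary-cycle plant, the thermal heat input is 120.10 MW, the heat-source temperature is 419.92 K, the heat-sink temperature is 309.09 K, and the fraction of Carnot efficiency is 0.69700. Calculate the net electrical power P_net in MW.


Step 1: eta = (1 - Tc/Th)*f = (1 - 309.09/419.92)*0.697 = 0.1839601
Step 2: P_net = eta * Q_in = 0.1839601 * 120.1 = 22.094 MW
P_net = 22.094 MW


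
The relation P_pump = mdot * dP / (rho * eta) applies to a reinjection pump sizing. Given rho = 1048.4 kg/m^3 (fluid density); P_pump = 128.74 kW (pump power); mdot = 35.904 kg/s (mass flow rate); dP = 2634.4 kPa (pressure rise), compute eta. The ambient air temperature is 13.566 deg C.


eta = mdot * dP / (rho * P_pump)
eta = 35.904 * 2634.4 / (1048.4 * 128.74)
eta = 0.70078


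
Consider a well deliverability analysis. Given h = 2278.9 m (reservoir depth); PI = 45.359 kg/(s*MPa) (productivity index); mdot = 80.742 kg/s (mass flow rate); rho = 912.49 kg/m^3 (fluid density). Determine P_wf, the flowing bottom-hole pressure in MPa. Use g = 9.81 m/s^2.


Step 1: P_i = rho*g*h/1e6 = 912.49*9.81*2278.9/1e6 = 20.39963 MPa
Step 2: P_wf = P_i - mdot/PI = 20.39963 - 80.742/45.359 = 18.620 MPa
P_wf = 18.620 MPa
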